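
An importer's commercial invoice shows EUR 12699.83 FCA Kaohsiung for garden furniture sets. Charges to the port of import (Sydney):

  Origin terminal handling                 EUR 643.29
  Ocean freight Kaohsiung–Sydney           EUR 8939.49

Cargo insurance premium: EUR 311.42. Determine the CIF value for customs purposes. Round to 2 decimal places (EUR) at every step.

CIF = FCA price + pre-shipment costs + freight + insurance
CIF = 12699.83 + 643.29 + 8939.49 + 311.42 = 22594.03

CIF value: EUR 22594.03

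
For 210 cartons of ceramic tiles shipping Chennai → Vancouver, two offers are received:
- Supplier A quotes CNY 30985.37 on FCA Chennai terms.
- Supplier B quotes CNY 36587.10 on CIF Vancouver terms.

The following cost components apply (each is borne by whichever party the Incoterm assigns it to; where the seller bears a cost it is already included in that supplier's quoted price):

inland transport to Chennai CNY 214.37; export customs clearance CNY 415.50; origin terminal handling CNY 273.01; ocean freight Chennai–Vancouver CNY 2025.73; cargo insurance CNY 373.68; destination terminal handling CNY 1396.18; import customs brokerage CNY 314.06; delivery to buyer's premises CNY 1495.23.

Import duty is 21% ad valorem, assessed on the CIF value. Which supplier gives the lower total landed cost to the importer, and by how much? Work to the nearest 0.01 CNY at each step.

Supplier A (FCA):
CIF value = FCA price + origin terminal + freight + insurance = 30985.37 + 273.01 + 2025.73 + 373.68 = 33657.79
Import duty = 33657.79 × 21% = 7068.14
Buyer bears (A): 273.01 + 2025.73 + 373.68 + 1396.18 + 314.06 + 1495.23 = 5877.89
Landed cost (A) = invoice 30985.37 + 5877.89 + duty 7068.14 = 43931.40
Supplier B (CIF):
The CIF price already equals the CIF value: 36587.10
Import duty = 36587.10 × 21% = 7683.29
Buyer bears (B): 1396.18 + 314.06 + 1495.23 = 3205.47
Landed cost (B) = invoice 36587.10 + 3205.47 + duty 7683.29 = 47475.86
Difference = |43931.40 − 47475.86| = 3544.46

Supplier A is cheaper by CNY 3544.46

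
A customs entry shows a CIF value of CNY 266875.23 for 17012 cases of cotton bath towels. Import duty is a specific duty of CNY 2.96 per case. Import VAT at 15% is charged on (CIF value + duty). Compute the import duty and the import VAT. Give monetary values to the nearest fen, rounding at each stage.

Import duty: CNY 50355.52; import VAT: CNY 47584.61

Import duty = 17012 × 2.96 = 50355.52
VAT base = CIF + duty = 266875.23 + 50355.52 = 317230.75
Import VAT = 317230.75 × 15% = 47584.61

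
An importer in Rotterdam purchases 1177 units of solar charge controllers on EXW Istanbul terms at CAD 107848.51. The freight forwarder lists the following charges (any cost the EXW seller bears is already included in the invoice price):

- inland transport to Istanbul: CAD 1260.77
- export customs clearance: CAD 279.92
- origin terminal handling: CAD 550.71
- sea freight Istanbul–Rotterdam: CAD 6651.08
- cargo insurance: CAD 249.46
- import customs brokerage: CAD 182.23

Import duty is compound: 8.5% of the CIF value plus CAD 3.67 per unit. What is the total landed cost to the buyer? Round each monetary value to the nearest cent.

Total landed cost: CAD 131273.71

EXW: the seller makes goods available at their premises; the buyer bears all onward costs.
CIF value = EXW price + inland to port + export clearance + origin terminal + freight + insurance = 107848.51 + 1260.77 + 279.92 + 550.71 + 6651.08 + 249.46 = 116840.45
Ad valorem component: 116840.45 × 8.5% = 9931.44
Specific component: 1177 × 3.67 = 4319.59
Import duty = 9931.44 + 4319.59 = 14251.03
Buyer bears: inland to port 1260.77 + export clearance 279.92 + origin terminal 550.71 + freight 6651.08 + insurance 249.46 + brokerage 182.23 + duty 14251.03 = 23425.20
Landed cost = invoice 107848.51 + 23425.20 = 131273.71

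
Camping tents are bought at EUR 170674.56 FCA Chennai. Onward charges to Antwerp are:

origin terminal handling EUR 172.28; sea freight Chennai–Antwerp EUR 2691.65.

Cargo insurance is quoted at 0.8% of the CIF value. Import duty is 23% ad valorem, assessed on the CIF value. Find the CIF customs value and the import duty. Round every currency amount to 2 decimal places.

Let C be the CIF value. C = FCA price + pre-shipment costs + freight + 0.8% × C
C − 0.8% × C = 170674.56 + 172.28 + 2691.65
0.992 × C = 173538.49
C = 173538.49 / 0.992 = 174937.99
Insurance premium = 0.8% × 174937.99 = 1399.50
Import duty = 174937.99 × 23% = 40235.74

CIF value: EUR 174937.99; import duty: EUR 40235.74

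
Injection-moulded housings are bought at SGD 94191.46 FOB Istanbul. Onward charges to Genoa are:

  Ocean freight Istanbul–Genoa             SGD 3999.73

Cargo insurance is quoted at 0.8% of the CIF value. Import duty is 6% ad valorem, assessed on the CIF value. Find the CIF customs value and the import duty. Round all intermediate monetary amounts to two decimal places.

CIF value: SGD 98983.05; import duty: SGD 5938.98

Let C be the CIF value. C = FOB price + freight + 0.8% × C
C − 0.8% × C = 94191.46 + 3999.73
0.992 × C = 98191.19
C = 98191.19 / 0.992 = 98983.05
Insurance premium = 0.8% × 98983.05 = 791.86
Import duty = 98983.05 × 6% = 5938.98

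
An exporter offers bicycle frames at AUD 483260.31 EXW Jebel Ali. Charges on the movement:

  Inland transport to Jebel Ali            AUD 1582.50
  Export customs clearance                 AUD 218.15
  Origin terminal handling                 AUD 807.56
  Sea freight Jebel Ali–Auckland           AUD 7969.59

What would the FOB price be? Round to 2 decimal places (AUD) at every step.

FOB price: AUD 485868.52

Not relevant to the conversion: freight — on the buyer under both terms; not part of either seller's price.
From EXW to FOB, the seller additionally bears: inland to port, export clearance, origin terminal.
FOB price = 483260.31 + 1582.50 + 218.15 + 807.56 = 485868.52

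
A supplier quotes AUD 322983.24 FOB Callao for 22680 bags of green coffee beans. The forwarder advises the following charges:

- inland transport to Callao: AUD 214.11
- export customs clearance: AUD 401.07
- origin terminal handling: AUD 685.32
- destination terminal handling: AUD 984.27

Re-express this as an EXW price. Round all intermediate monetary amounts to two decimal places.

EXW price: AUD 321682.74

Not relevant to the conversion: destination terminal — on the buyer under both terms; not part of either seller's price.
From FOB to EXW, the seller no longer bears: inland to port, export clearance, origin terminal.
EXW price = 322983.24 − 214.11 − 401.07 − 685.32 = 321682.74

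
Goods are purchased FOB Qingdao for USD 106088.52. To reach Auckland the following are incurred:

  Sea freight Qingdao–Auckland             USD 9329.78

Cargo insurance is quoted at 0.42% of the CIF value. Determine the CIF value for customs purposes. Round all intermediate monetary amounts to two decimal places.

Let C be the CIF value. C = FOB price + freight + 0.42% × C
C − 0.42% × C = 106088.52 + 9329.78
0.9958 × C = 115418.30
C = 115418.30 / 0.9958 = 115905.10
Insurance premium = 0.42% × 115905.10 = 486.80

CIF value: USD 115905.10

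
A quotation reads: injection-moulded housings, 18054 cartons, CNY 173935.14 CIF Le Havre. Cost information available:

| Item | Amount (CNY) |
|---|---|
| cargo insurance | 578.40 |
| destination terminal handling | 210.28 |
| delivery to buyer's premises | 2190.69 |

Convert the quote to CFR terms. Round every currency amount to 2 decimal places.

Not relevant to the conversion: destination terminal, delivery — on the buyer under both terms; not part of either seller's price.
From CIF to CFR, the seller no longer bears: insurance.
CFR price = 173935.14 − 578.40 = 173356.74

CFR price: CNY 173356.74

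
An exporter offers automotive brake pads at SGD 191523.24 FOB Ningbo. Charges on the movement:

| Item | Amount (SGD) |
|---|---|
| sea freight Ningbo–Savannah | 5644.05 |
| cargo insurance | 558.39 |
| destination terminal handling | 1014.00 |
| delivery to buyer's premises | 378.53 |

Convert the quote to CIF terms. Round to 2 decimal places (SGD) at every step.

Not relevant to the conversion: destination terminal, delivery — on the buyer under both terms; not part of either seller's price.
From FOB to CIF, the seller additionally bears: freight, insurance.
CIF price = 191523.24 + 5644.05 + 558.39 = 197725.68

CIF price: SGD 197725.68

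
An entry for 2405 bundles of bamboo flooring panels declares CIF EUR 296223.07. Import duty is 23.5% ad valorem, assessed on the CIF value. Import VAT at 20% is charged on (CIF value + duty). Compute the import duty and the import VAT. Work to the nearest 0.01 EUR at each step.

Import duty: EUR 69612.42; import VAT: EUR 73167.10

Import duty = 296223.07 × 23.5% = 69612.42
VAT base = CIF + duty = 296223.07 + 69612.42 = 365835.49
Import VAT = 365835.49 × 20% = 73167.10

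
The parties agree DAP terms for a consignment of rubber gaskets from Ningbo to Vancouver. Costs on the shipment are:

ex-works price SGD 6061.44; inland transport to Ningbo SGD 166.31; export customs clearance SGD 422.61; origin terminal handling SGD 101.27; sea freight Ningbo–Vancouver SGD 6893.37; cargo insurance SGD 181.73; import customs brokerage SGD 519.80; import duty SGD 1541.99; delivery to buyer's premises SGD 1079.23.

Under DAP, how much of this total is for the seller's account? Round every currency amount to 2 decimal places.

Seller's account: SGD 14905.96

DAP: the seller bears all costs to the named destination except import duty and clearance.
Seller's account: goods 6061.44 + inland to port 166.31 + export clearance 422.61 + origin terminal 101.27 + freight 6893.37 + insurance 181.73 + delivery 1079.23 = 14905.96
Buyer's account: brokerage 519.80 + duty 1541.99 = 2061.79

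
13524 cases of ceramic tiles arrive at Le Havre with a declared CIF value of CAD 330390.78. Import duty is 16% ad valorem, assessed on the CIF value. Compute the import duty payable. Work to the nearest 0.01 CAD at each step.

Import duty: CAD 52862.52

Import duty = 330390.78 × 16% = 52862.52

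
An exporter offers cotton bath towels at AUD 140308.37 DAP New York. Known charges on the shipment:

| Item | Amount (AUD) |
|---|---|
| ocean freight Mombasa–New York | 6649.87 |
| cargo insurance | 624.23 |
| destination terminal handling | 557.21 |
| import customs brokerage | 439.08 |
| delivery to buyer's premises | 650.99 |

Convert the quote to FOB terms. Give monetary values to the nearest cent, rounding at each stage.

FOB price: AUD 131826.07

Not relevant to the conversion: brokerage — on the buyer under both terms; not part of either seller's price.
From DAP to FOB, the seller no longer bears: freight, insurance, destination terminal, delivery.
FOB price = 140308.37 − 6649.87 − 624.23 − 557.21 − 650.99 = 131826.07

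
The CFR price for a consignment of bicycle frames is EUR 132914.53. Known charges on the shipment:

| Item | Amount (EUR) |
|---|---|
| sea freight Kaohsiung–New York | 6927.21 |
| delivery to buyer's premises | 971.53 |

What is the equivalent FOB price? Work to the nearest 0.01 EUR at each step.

FOB price: EUR 125987.32

Not relevant to the conversion: delivery — on the buyer under both terms; not part of either seller's price.
From CFR to FOB, the seller no longer bears: freight.
FOB price = 132914.53 − 6927.21 = 125987.32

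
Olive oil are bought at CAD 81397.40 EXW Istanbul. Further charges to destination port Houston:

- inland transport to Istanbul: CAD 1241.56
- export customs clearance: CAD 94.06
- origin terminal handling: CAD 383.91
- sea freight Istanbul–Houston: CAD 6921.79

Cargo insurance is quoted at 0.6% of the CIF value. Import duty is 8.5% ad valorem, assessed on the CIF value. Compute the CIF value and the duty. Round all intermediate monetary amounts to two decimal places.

CIF value: CAD 90582.21; import duty: CAD 7699.49

Let C be the CIF value. C = EXW price + pre-shipment costs + freight + 0.6% × C
C − 0.6% × C = 81397.40 + 1241.56 + 94.06 + 383.91 + 6921.79
0.994 × C = 90038.72
C = 90038.72 / 0.994 = 90582.21
Insurance premium = 0.6% × 90582.21 = 543.49
Import duty = 90582.21 × 8.5% = 7699.49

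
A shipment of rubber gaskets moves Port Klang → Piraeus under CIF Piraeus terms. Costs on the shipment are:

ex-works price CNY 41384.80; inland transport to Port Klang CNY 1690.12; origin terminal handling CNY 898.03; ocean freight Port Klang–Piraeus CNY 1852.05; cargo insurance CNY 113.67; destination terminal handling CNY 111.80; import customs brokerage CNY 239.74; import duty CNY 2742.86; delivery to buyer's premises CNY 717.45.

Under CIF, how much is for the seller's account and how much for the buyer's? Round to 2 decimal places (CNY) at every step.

CIF: the seller pays costs through ocean freight and marine insurance to the destination port.
Seller's account: goods 41384.80 + inland to port 1690.12 + origin terminal 898.03 + freight 1852.05 + insurance 113.67 = 45938.67
Buyer's account: destination terminal 111.80 + brokerage 239.74 + duty 2742.86 + delivery 717.45 = 3811.85

Seller: CNY 45938.67; buyer: CNY 3811.85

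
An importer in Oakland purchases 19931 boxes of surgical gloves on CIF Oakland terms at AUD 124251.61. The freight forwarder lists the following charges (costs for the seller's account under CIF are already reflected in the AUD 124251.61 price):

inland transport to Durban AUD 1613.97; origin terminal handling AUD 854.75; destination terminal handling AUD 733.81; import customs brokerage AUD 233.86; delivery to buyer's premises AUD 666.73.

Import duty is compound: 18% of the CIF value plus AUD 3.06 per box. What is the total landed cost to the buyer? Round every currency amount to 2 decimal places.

CIF: the seller pays costs through ocean freight and marine insurance to the destination port.
Already in the invoice (seller's account under CIF): inland to port, origin terminal — exclude.
The CIF price already equals the CIF value: 124251.61
Ad valorem component: 124251.61 × 18% = 22365.29
Specific component: 19931 × 3.06 = 60988.86
Import duty = 22365.29 + 60988.86 = 83354.15
Buyer bears: destination terminal 733.81 + brokerage 233.86 + delivery 666.73 + duty 83354.15 = 84988.55
Landed cost = invoice 124251.61 + 84988.55 = 209240.16

Total landed cost: AUD 209240.16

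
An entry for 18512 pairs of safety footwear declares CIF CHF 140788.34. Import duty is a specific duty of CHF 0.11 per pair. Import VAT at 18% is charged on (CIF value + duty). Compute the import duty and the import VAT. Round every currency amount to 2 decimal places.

Import duty: CHF 2036.32; import VAT: CHF 25708.44

Import duty = 18512 × 0.11 = 2036.32
VAT base = CIF + duty = 140788.34 + 2036.32 = 142824.66
Import VAT = 142824.66 × 18% = 25708.44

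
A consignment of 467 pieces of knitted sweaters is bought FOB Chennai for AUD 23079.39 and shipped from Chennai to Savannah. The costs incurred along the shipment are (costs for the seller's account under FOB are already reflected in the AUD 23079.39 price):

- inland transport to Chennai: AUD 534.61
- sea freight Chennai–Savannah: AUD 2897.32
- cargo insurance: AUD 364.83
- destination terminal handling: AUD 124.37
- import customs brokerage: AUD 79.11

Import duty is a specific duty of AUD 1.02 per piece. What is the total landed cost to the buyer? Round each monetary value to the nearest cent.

FOB: the seller bears costs until goods are on board at the origin port; the buyer bears freight, insurance and all costs thereafter.
Already in the invoice (seller's account under FOB): inland to port — exclude.
CIF value = FOB price + freight + insurance = 23079.39 + 2897.32 + 364.83 = 26341.54
Import duty = 467 × 1.02 = 476.34
Buyer bears: freight 2897.32 + insurance 364.83 + destination terminal 124.37 + brokerage 79.11 + duty 476.34 = 3941.97
Landed cost = invoice 23079.39 + 3941.97 = 27021.36

Total landed cost: AUD 27021.36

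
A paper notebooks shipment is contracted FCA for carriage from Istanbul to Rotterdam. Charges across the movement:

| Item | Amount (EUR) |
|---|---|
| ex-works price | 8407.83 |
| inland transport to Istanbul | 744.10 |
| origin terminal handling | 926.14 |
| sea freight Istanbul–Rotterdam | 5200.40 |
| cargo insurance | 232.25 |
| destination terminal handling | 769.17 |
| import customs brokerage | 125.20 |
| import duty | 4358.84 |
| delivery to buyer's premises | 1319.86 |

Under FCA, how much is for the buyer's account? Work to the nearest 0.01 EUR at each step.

Buyer's account: EUR 12931.86

FCA: the seller delivers export-cleared goods to the carrier; the buyer bears costs from that point.
Seller's account: goods 8407.83 + inland to port 744.10 = 9151.93
Buyer's account: origin terminal 926.14 + freight 5200.40 + insurance 232.25 + destination terminal 769.17 + brokerage 125.20 + duty 4358.84 + delivery 1319.86 = 12931.86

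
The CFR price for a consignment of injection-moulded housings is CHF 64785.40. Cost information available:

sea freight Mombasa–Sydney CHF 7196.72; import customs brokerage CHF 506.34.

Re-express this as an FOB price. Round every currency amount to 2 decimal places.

Not relevant to the conversion: brokerage — on the buyer under both terms; not part of either seller's price.
From CFR to FOB, the seller no longer bears: freight.
FOB price = 64785.40 − 7196.72 = 57588.68

FOB price: CHF 57588.68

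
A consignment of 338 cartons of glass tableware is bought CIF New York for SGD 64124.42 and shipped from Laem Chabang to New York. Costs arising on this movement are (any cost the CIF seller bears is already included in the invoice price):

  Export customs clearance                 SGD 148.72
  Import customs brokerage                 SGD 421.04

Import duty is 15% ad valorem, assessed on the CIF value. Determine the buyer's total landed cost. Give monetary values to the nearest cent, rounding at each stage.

CIF: the seller pays costs through ocean freight and marine insurance to the destination port.
Already in the invoice (seller's account under CIF): export clearance — exclude.
The CIF price already equals the CIF value: 64124.42
Import duty = 64124.42 × 15% = 9618.66
Buyer bears: brokerage 421.04 + duty 9618.66 = 10039.70
Landed cost = invoice 64124.42 + 10039.70 = 74164.12

Total landed cost: SGD 74164.12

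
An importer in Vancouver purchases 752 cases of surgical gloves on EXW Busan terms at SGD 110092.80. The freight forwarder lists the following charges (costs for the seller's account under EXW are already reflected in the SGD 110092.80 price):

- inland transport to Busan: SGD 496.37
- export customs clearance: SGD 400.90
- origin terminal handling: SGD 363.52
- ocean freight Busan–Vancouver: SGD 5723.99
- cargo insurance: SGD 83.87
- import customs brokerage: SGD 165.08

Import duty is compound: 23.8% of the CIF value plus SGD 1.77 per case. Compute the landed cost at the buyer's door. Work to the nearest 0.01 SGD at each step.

EXW: the seller makes goods available at their premises; the buyer bears all onward costs.
CIF value = EXW price + inland to port + export clearance + origin terminal + freight + insurance = 110092.80 + 496.37 + 400.90 + 363.52 + 5723.99 + 83.87 = 117161.45
Ad valorem component: 117161.45 × 23.8% = 27884.43
Specific component: 752 × 1.77 = 1331.04
Import duty = 27884.43 + 1331.04 = 29215.47
Buyer bears: inland to port 496.37 + export clearance 400.90 + origin terminal 363.52 + freight 5723.99 + insurance 83.87 + brokerage 165.08 + duty 29215.47 = 36449.20
Landed cost = invoice 110092.80 + 36449.20 = 146542.00

Total landed cost: SGD 146542.00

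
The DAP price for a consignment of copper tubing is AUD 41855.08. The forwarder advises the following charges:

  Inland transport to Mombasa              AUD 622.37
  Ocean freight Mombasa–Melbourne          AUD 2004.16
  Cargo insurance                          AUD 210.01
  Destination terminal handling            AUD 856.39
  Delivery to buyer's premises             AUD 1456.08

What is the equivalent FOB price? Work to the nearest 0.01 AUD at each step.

Not relevant to the conversion: inland to port — on the seller under both DAP and FOB; already in the DAP price and stays in the FOB price.
From DAP to FOB, the seller no longer bears: freight, insurance, destination terminal, delivery.
FOB price = 41855.08 − 2004.16 − 210.01 − 856.39 − 1456.08 = 37328.44

FOB price: AUD 37328.44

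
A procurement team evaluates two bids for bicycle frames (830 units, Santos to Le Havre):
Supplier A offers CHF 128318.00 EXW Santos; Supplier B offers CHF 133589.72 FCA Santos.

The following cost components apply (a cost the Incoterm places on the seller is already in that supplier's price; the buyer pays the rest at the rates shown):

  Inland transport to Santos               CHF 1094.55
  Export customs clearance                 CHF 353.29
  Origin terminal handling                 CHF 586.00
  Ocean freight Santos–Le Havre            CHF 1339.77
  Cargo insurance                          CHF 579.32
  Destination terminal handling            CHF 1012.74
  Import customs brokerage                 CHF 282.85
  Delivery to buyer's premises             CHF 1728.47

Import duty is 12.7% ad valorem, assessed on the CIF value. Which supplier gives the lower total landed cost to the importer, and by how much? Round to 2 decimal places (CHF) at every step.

Supplier A (EXW):
CIF value = EXW price + inland to port + export clearance + origin terminal + freight + insurance = 128318.00 + 1094.55 + 353.29 + 586.00 + 1339.77 + 579.32 = 132270.93
Import duty = 132270.93 × 12.7% = 16798.41
Buyer bears (A): 1094.55 + 353.29 + 586.00 + 1339.77 + 579.32 + 1012.74 + 282.85 + 1728.47 = 6976.99
Landed cost (A) = invoice 128318.00 + 6976.99 + duty 16798.41 = 152093.40
Supplier B (FCA):
CIF value = FCA price + origin terminal + freight + insurance = 133589.72 + 586.00 + 1339.77 + 579.32 = 136094.81
Import duty = 136094.81 × 12.7% = 17284.04
Buyer bears (B): 586.00 + 1339.77 + 579.32 + 1012.74 + 282.85 + 1728.47 = 5529.15
Landed cost (B) = invoice 133589.72 + 5529.15 + duty 17284.04 = 156402.91
Difference = |152093.40 − 156402.91| = 4309.51

Supplier A is cheaper by CHF 4309.51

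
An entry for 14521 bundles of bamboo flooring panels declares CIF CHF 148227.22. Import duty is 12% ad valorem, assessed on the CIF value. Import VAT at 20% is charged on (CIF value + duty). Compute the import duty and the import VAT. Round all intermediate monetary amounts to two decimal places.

Import duty = 148227.22 × 12% = 17787.27
VAT base = CIF + duty = 148227.22 + 17787.27 = 166014.49
Import VAT = 166014.49 × 20% = 33202.90

Import duty: CHF 17787.27; import VAT: CHF 33202.90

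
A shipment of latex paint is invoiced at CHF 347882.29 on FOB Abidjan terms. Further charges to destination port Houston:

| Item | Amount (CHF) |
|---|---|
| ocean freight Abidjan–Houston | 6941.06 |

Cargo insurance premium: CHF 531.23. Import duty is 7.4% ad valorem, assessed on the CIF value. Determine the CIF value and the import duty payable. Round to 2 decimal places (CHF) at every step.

CIF = FOB price + freight + insurance
CIF = 347882.29 + 6941.06 + 531.23 = 355354.58
Import duty = 355354.58 × 7.4% = 26296.24

CIF value: CHF 355354.58; import duty: CHF 26296.24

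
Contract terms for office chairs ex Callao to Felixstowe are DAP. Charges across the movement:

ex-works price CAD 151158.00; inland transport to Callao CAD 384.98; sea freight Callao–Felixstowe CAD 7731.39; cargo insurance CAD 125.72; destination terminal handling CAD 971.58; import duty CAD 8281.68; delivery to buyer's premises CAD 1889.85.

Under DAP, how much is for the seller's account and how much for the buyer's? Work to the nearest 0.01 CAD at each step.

DAP: the seller bears all costs to the named destination except import duty and clearance.
Seller's account: goods 151158.00 + inland to port 384.98 + freight 7731.39 + insurance 125.72 + destination terminal 971.58 + delivery 1889.85 = 162261.52
Buyer's account: duty 8281.68 = 8281.68

Seller: CAD 162261.52; buyer: CAD 8281.68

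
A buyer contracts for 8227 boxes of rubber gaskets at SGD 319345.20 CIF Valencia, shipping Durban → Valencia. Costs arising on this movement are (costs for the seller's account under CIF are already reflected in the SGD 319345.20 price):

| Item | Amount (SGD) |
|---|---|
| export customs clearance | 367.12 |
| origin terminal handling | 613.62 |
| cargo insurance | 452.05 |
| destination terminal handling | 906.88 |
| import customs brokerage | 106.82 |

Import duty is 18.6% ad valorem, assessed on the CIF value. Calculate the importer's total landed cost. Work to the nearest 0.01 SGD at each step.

CIF: the seller pays costs through ocean freight and marine insurance to the destination port.
Already in the invoice (seller's account under CIF): export clearance, origin terminal, insurance — exclude.
The CIF price already equals the CIF value: 319345.20
Import duty = 319345.20 × 18.6% = 59398.21
Buyer bears: destination terminal 906.88 + brokerage 106.82 + duty 59398.21 = 60411.91
Landed cost = invoice 319345.20 + 60411.91 = 379757.11

Total landed cost: SGD 379757.11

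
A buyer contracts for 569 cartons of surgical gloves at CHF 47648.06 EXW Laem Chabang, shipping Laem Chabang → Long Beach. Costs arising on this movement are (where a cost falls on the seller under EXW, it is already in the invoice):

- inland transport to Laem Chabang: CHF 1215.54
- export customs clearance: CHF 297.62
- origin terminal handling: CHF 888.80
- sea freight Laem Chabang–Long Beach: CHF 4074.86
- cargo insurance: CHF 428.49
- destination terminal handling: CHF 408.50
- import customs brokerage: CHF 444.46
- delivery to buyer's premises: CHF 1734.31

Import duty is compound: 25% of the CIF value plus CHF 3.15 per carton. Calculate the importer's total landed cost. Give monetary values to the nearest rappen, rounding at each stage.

EXW: the seller makes goods available at their premises; the buyer bears all onward costs.
CIF value = EXW price + inland to port + export clearance + origin terminal + freight + insurance = 47648.06 + 1215.54 + 297.62 + 888.80 + 4074.86 + 428.49 = 54553.37
Ad valorem component: 54553.37 × 25% = 13638.34
Specific component: 569 × 3.15 = 1792.35
Import duty = 13638.34 + 1792.35 = 15430.69
Buyer bears: inland to port 1215.54 + export clearance 297.62 + origin terminal 888.80 + freight 4074.86 + insurance 428.49 + destination terminal 408.50 + brokerage 444.46 + delivery 1734.31 + duty 15430.69 = 24923.27
Landed cost = invoice 47648.06 + 24923.27 = 72571.33

Total landed cost: CHF 72571.33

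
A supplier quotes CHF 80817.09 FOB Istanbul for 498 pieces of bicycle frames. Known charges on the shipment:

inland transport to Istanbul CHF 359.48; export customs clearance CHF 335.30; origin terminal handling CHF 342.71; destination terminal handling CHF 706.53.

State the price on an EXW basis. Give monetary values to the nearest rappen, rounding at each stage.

Not relevant to the conversion: destination terminal — on the buyer under both terms; not part of either seller's price.
From FOB to EXW, the seller no longer bears: inland to port, export clearance, origin terminal.
EXW price = 80817.09 − 359.48 − 335.30 − 342.71 = 79779.60

EXW price: CHF 79779.60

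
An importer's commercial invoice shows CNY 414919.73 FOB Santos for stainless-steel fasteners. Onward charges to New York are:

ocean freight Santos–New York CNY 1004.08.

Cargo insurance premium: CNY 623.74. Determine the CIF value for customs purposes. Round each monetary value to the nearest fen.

CIF = FOB price + freight + insurance
CIF = 414919.73 + 1004.08 + 623.74 = 416547.55

CIF value: CNY 416547.55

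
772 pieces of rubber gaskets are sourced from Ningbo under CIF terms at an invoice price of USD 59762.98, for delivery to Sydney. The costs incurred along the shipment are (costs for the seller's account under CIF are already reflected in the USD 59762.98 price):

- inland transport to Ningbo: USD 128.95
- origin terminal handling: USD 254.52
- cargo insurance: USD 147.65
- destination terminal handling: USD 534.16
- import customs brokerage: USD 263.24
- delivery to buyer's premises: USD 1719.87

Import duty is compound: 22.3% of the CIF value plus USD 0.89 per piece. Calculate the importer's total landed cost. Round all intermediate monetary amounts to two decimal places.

Total landed cost: USD 76294.47

CIF: the seller pays costs through ocean freight and marine insurance to the destination port.
Already in the invoice (seller's account under CIF): inland to port, origin terminal, insurance — exclude.
The CIF price already equals the CIF value: 59762.98
Ad valorem component: 59762.98 × 22.3% = 13327.14
Specific component: 772 × 0.89 = 687.08
Import duty = 13327.14 + 687.08 = 14014.22
Buyer bears: destination terminal 534.16 + brokerage 263.24 + delivery 1719.87 + duty 14014.22 = 16531.49
Landed cost = invoice 59762.98 + 16531.49 = 76294.47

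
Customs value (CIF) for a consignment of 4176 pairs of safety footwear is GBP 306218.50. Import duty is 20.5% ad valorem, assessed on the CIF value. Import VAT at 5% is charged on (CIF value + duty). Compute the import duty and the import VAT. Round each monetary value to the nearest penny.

Import duty: GBP 62774.79; import VAT: GBP 18449.66

Import duty = 306218.50 × 20.5% = 62774.79
VAT base = CIF + duty = 306218.50 + 62774.79 = 368993.29
Import VAT = 368993.29 × 5% = 18449.66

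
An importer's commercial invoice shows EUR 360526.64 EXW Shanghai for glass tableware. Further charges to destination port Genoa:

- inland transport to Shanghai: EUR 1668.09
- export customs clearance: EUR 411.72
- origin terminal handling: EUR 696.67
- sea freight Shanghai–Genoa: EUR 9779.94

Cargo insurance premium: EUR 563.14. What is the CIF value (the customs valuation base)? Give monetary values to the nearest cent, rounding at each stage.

CIF value: EUR 373646.20

CIF = EXW price + pre-shipment costs + freight + insurance
CIF = 360526.64 + 1668.09 + 411.72 + 696.67 + 9779.94 + 563.14 = 373646.20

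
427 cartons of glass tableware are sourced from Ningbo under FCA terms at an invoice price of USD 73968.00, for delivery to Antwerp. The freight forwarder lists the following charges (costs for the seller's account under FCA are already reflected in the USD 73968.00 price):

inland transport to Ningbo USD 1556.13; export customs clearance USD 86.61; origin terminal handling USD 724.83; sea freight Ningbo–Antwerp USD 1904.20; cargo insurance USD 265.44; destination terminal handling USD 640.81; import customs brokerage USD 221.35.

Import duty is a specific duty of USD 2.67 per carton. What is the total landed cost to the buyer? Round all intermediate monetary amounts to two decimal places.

FCA: the seller delivers export-cleared goods to the carrier; the buyer bears costs from that point.
Already in the invoice (seller's account under FCA): inland to port, export clearance — exclude.
CIF value = FCA price + origin terminal + freight + insurance = 73968.00 + 724.83 + 1904.20 + 265.44 = 76862.47
Import duty = 427 × 2.67 = 1140.09
Buyer bears: origin terminal 724.83 + freight 1904.20 + insurance 265.44 + destination terminal 640.81 + brokerage 221.35 + duty 1140.09 = 4896.72
Landed cost = invoice 73968.00 + 4896.72 = 78864.72

Total landed cost: USD 78864.72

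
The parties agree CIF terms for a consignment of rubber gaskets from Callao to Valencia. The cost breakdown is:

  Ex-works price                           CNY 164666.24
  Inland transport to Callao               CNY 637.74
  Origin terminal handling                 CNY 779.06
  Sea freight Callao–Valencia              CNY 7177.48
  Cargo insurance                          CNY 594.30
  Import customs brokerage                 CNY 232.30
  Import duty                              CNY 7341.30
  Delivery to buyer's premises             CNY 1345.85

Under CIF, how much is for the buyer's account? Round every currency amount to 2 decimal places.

CIF: the seller pays costs through ocean freight and marine insurance to the destination port.
Seller's account: goods 164666.24 + inland to port 637.74 + origin terminal 779.06 + freight 7177.48 + insurance 594.30 = 173854.82
Buyer's account: brokerage 232.30 + duty 7341.30 + delivery 1345.85 = 8919.45

Buyer's account: CNY 8919.45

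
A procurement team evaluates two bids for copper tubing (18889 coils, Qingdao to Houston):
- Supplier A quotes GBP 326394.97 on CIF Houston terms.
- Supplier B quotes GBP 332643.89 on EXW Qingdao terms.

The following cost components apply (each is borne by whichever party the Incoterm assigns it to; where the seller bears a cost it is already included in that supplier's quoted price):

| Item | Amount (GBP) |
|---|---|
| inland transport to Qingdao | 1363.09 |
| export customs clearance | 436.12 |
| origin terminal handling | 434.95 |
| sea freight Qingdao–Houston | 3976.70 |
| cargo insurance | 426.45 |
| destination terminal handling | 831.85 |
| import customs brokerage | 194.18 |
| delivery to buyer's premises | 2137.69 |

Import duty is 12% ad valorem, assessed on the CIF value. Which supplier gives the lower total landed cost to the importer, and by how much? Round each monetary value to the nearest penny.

Supplier A is cheaper by GBP 14432.57

Supplier A (CIF):
The CIF price already equals the CIF value: 326394.97
Import duty = 326394.97 × 12% = 39167.40
Buyer bears (A): 831.85 + 194.18 + 2137.69 = 3163.72
Landed cost (A) = invoice 326394.97 + 3163.72 + duty 39167.40 = 368726.09
Supplier B (EXW):
CIF value = EXW price + inland to port + export clearance + origin terminal + freight + insurance = 332643.89 + 1363.09 + 436.12 + 434.95 + 3976.70 + 426.45 = 339281.20
Import duty = 339281.20 × 12% = 40713.74
Buyer bears (B): 1363.09 + 436.12 + 434.95 + 3976.70 + 426.45 + 831.85 + 194.18 + 2137.69 = 9801.03
Landed cost (B) = invoice 332643.89 + 9801.03 + duty 40713.74 = 383158.66
Difference = |368726.09 − 383158.66| = 14432.57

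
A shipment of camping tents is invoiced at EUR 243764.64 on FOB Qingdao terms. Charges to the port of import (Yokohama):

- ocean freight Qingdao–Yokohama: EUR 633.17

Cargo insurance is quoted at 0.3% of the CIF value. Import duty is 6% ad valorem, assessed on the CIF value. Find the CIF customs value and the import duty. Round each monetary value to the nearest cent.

CIF value: EUR 245133.21; import duty: EUR 14707.99

Let C be the CIF value. C = FOB price + freight + 0.3% × C
C − 0.3% × C = 243764.64 + 633.17
0.997 × C = 244397.81
C = 244397.81 / 0.997 = 245133.21
Insurance premium = 0.3% × 245133.21 = 735.40
Import duty = 245133.21 × 6% = 14707.99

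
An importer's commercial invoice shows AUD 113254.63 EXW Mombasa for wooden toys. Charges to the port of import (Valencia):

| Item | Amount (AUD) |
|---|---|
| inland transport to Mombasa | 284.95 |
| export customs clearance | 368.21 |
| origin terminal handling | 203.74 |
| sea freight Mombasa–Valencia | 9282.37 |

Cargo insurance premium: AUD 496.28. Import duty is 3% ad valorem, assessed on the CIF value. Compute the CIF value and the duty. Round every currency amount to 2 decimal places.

CIF value: AUD 123890.18; import duty: AUD 3716.71

CIF = EXW price + pre-shipment costs + freight + insurance
CIF = 113254.63 + 284.95 + 368.21 + 203.74 + 9282.37 + 496.28 = 123890.18
Import duty = 123890.18 × 3% = 3716.71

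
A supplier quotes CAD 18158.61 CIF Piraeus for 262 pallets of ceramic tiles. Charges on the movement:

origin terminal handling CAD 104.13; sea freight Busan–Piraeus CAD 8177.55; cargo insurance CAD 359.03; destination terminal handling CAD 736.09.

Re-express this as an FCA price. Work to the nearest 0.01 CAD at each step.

Not relevant to the conversion: destination terminal — on the buyer under both terms; not part of either seller's price.
From CIF to FCA, the seller no longer bears: origin terminal, freight, insurance.
FCA price = 18158.61 − 104.13 − 8177.55 − 359.03 = 9517.90

FCA price: CAD 9517.90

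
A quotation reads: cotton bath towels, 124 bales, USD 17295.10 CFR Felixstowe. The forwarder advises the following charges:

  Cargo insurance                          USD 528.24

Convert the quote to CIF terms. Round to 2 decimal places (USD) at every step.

From CFR to CIF, the seller additionally bears: insurance.
CIF price = 17295.10 + 528.24 = 17823.34

CIF price: USD 17823.34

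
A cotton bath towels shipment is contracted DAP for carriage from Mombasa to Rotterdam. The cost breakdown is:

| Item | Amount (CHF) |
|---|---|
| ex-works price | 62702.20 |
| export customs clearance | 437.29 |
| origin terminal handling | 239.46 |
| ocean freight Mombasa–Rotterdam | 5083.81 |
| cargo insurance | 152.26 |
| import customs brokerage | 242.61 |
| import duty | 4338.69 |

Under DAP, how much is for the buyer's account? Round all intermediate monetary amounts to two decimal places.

Buyer's account: CHF 4581.30

DAP: the seller bears all costs to the named destination except import duty and clearance.
Seller's account: goods 62702.20 + export clearance 437.29 + origin terminal 239.46 + freight 5083.81 + insurance 152.26 = 68615.02
Buyer's account: brokerage 242.61 + duty 4338.69 = 4581.30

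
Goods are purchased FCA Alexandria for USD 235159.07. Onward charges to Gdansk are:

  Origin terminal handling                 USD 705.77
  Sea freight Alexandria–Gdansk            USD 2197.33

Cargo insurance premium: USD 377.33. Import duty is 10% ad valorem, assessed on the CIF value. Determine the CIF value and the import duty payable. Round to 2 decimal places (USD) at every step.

CIF = FCA price + pre-shipment costs + freight + insurance
CIF = 235159.07 + 705.77 + 2197.33 + 377.33 = 238439.50
Import duty = 238439.50 × 10% = 23843.95

CIF value: USD 238439.50; import duty: USD 23843.95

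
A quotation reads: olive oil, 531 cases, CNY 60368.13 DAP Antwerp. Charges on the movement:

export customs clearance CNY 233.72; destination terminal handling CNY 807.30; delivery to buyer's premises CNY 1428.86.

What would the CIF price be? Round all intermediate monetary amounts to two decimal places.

CIF price: CNY 58131.97

Not relevant to the conversion: export clearance — on the seller under both DAP and CIF; already in the DAP price and stays in the CIF price.
From DAP to CIF, the seller no longer bears: destination terminal, delivery.
CIF price = 60368.13 − 807.30 − 1428.86 = 58131.97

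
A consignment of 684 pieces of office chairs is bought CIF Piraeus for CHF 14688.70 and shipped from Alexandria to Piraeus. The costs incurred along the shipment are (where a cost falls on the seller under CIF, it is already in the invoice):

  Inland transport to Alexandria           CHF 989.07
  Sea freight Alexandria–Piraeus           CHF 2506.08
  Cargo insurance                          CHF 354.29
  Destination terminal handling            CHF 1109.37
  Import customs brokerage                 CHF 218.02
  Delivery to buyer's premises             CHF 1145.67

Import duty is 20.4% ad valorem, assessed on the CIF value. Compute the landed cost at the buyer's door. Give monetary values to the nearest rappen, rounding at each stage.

Total landed cost: CHF 20158.25

CIF: the seller pays costs through ocean freight and marine insurance to the destination port.
Already in the invoice (seller's account under CIF): inland to port, freight, insurance — exclude.
The CIF price already equals the CIF value: 14688.70
Import duty = 14688.70 × 20.4% = 2996.49
Buyer bears: destination terminal 1109.37 + brokerage 218.02 + delivery 1145.67 + duty 2996.49 = 5469.55
Landed cost = invoice 14688.70 + 5469.55 = 20158.25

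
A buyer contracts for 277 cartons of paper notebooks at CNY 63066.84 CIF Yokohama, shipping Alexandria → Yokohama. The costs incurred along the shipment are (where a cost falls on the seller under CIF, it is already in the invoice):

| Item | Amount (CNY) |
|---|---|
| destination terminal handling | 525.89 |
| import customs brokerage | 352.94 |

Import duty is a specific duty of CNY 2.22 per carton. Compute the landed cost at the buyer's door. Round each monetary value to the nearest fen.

CIF: the seller pays costs through ocean freight and marine insurance to the destination port.
The CIF price already equals the CIF value: 63066.84
Import duty = 277 × 2.22 = 614.94
Buyer bears: destination terminal 525.89 + brokerage 352.94 + duty 614.94 = 1493.77
Landed cost = invoice 63066.84 + 1493.77 = 64560.61

Total landed cost: CNY 64560.61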